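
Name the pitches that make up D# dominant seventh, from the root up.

D#, F##, A#, C#

D# dominant seventh: dominant seventh on D#.
- root: D#
- major 3rd: F##
- perfect 5th: A#
- minor 7th: C#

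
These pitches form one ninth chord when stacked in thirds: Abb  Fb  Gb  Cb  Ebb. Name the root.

Arranged so that each adjacent pair is a third by letter name: Fb – Abb – Cb – Ebb – Gb.
The bottom of that stack, Fb, is the root (this is Fb minor ninth).

Fb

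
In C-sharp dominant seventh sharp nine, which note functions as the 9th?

D##

C-sharp dominant seventh sharp nine is built on C#; its 9th is an augmented 9th above the root.
A second above C uses the letter D, and the augmented 9th above C# is D##.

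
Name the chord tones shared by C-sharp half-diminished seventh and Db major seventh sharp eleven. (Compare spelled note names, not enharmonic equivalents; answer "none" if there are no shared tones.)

G

C-sharp half-diminished seventh: C♯ E G B
Db major seventh sharp eleven: D♭ F A♭ C G
Common to both → G.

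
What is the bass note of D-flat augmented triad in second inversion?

D-flat augmented triad in root position is Db–F–A.
Second inversion places the fifth in the bass, which is A.

A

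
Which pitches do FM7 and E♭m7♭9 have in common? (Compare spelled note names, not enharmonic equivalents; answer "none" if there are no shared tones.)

FM7 = F, A, C, E.
E♭m7♭9 = Eb, Gb, Bb, Db, Fb.
Shared: none.

none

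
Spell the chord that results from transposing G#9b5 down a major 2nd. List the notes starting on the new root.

G# down a major 2nd → F#. New chord: F# dominant ninth flat five.
Root: F#
Major 3rd (3rd): A#
Diminished 5th (5th): C
Minor 7th (7th): E
Major 9th (9th): G#

F#, A#, C, E, G#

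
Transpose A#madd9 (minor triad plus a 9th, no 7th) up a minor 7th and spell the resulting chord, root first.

G# B D# A#

A# up a minor 7th → G#. New chord: G# minor added-ninth.
Root: G#
Minor 3rd (3rd): B
Perfect 5th (5th): D#
Major 9th (9th): A#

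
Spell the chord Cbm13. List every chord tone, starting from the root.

Cb, Ebb, Gb, Bbb, Db, Fb, Ab

Root Cb, quality minor thirteenth:
root → Cb
3rd (minor 3rd) → Ebb
5th (perfect 5th) → Gb
7th (minor 7th) → Bbb
9th (major 9th) → Db
11th (perfect 11th) → Fb
13th (major 13th) → Ab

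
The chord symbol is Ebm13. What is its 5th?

Ebm13 is built on E♭; its 5th is a perfect 5th above the root.
A fifth above E uses the letter B, and the perfect 5th above E♭ is B♭.

B♭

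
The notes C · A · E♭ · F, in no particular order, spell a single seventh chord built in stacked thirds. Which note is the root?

Arranged so that each adjacent pair is a third by letter name: F – A – C – E♭.
The bottom of that stack, F, is the root (this is F dominant seventh).

F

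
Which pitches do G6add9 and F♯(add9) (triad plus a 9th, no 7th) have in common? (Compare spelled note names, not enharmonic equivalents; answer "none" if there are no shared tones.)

none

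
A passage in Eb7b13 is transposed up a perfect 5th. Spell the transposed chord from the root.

Transposed root: Eb → Bb (perfect 5th up). So we spell Bb dominant seventh flat thirteen:
- root: Bb
- major 3rd: D
- perfect 5th: F
- minor 7th: Ab
- minor 13th: Gb

Bb  D  F  Ab  Gb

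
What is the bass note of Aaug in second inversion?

E#

Aaug = A–C#–E#. Second inversion → fifth in the bass = E#.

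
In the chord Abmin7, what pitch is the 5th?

E♭

Root of Abmin7 = A♭. The 5th is a perfect 5th: A♭ up a perfect 5th → E♭.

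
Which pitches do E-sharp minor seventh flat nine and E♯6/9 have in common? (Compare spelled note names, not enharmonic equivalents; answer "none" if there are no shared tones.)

E-sharp minor seventh flat nine: E# G# B# D# F#
E♯6/9: E# G## B# C## F##
Common to both → E#, B#.

E# – B#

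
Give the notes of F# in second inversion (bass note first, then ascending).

C♯ – F♯ – A♯

In root position, F# is F♯–A♯–C♯.
Second inversion puts the fifth (C♯) in the bass.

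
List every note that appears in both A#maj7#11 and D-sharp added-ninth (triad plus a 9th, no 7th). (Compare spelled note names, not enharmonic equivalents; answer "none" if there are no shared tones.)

A#maj7#11 = A#, C##, E#, G##, D##.
D-sharp added-ninth = D#, F##, A#, E#.
Shared: A#, E#.

A# – E#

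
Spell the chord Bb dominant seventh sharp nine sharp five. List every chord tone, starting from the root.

B-flat D F-sharp A-flat C-sharp

Bb dominant seventh sharp nine sharp five is a dominant seventh sharp nine sharp five built on B-flat.
Root: B-flat
Major 3rd (3rd): D
Augmented 5th (5th): F-sharp
Minor 7th (7th): A-flat
Augmented 9th (9th): C-sharp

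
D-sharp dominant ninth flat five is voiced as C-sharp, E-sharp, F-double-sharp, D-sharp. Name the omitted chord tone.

D-sharp dominant ninth flat five = D-sharp, F-double-sharp, A, C-sharp, E-sharp. The voicing lacks the 5th (diminished 5th), A.

A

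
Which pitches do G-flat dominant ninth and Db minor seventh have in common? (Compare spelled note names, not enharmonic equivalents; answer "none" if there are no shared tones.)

D♭ – F♭ – A♭

G-flat dominant ninth: G♭ B♭ D♭ F♭ A♭
Db minor seventh: D♭ F♭ A♭ C♭
Common to both → D♭, F♭, A♭.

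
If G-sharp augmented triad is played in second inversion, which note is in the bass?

D-double-sharp

G-sharp augmented triad in root position is G-sharp–B-sharp–D-double-sharp.
Second inversion places the fifth in the bass, which is D-double-sharp.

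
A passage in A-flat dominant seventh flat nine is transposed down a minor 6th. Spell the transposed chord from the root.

C – E – G – B-flat – D-flat

A-flat down a minor 6th → C. New chord: C dominant seventh flat nine.
- root: C
- major 3rd: E
- perfect 5th: G
- minor 7th: B-flat
- minor 9th: D-flat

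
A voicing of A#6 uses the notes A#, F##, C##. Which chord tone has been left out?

E#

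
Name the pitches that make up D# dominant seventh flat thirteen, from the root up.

Root D#, quality dominant seventh flat thirteen:
Root: D#
Major 3rd (3rd): F##
Perfect 5th (5th): A#
Minor 7th (7th): C#
Minor 13th (13th): B

D#, F##, A#, C#, B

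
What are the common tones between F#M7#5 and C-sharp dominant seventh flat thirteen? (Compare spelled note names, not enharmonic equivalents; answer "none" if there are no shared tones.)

F#M7#5: F# A# C## E#
C-sharp dominant seventh flat thirteen: C# E# G# B A
Common to both → E#.

E#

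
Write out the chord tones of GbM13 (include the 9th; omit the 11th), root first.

Gb  Bb  Db  F  Ab  Eb

GbM13: major thirteenth on Gb.
Gb — root
Bb — major 3rd
Db — perfect 5th
F — major 7th
Ab — major 9th
Eb — major 13th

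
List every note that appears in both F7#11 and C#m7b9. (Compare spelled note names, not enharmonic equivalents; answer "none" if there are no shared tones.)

F7#11 = F, A, C, E♭, B.
C#m7b9 = C♯, E, G♯, B, D.
Shared: B.

B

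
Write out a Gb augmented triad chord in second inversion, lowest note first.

D, G-flat, B-flat

In root position, Gb augmented triad is G-flat–B-flat–D.
Second inversion puts the fifth (D) in the bass.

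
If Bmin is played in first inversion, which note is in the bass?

D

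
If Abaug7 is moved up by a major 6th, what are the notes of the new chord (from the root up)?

F A C# Eb

A major 6th up from Ab is F, so the new chord is F augmented seventh.
root → F
3rd (major 3rd) → A
5th (augmented 5th) → C#
7th (minor 7th) → Eb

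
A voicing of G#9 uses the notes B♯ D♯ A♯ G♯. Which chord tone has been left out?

The full G#9 chord is G♯, B♯, D♯, F♯, A♯.
Comparing with the voicing, the minor 7th (7th) — F♯ — is absent.

F♯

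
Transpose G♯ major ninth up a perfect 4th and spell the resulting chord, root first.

A perfect 4th up from G♯ is C♯, so the new chord is C♯ major ninth.
C♯ — root
E♯ — major 3rd
G♯ — perfect 5th
B♯ — major 7th
D♯ — major 9th

C♯ – E♯ – G♯ – B♯ – D♯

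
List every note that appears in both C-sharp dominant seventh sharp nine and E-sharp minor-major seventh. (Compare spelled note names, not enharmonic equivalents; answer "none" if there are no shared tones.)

C-sharp dominant seventh sharp nine = C-sharp, E-sharp, G-sharp, B, D-double-sharp.
E-sharp minor-major seventh = E-sharp, G-sharp, B-sharp, D-double-sharp.
Shared: E-sharp, G-sharp, D-double-sharp.

E-sharp, G-sharp, D-double-sharp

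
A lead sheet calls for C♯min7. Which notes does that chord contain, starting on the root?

C♯min7 is a minor seventh built on C#.
- root: C#
- minor 3rd: E
- perfect 5th: G#
- minor 7th: B

C#, E, G#, B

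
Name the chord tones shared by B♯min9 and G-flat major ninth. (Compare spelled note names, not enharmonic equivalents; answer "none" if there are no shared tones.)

B♯min9 = B♯, D♯, F𝄪, A♯, C𝄪.
G-flat major ninth = G♭, B♭, D♭, F, A♭.
Shared: none.

none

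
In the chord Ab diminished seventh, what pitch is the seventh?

Root of Ab diminished seventh = A-flat. The 7th is a diminished 7th: A-flat up a diminished 7th → G-double-flat.

G-double-flat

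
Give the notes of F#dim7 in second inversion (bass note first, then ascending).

C – E♭ – F♯ – A

F#dim7 = F♯–A–C–E♭; second inversion → fifth (C) lowest.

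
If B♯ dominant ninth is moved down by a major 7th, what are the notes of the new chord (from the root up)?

C# – E# – G# – B – D#

A major 7th down from B# is C#, so the new chord is C# dominant ninth.
C# — root
E# — major 3rd
G# — perfect 5th
B — minor 7th
D# — major 9th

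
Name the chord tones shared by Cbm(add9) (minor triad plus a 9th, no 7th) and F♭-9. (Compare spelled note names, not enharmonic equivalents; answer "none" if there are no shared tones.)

Cb Ebb Gb

Cbm(add9): Cb Ebb Gb Db
F♭-9: Fb Abb Cb Ebb Gb
Common to both → Cb, Ebb, Gb.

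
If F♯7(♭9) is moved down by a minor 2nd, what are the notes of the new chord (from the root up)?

Transposed root: F♯ → E♯ (minor 2nd down). So we spell E♯ dominant seventh flat nine:
Root: E♯
Major 3rd (3rd): G𝄪
Perfect 5th (5th): B♯
Minor 7th (7th): D♯
Minor 9th (9th): F♯

E♯ G𝄪 B♯ D♯ F♯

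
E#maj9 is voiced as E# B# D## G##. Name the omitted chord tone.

The full E#maj9 chord is E#, G##, B#, D##, F##.
Comparing with the voicing, the major 9th (9th) — F## — is absent.

F##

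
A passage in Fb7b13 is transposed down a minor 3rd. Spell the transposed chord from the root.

Db  F  Ab  Cb  Bbb

Fb down a minor 3rd → Db. New chord: Db dominant seventh flat thirteen.
Root: Db
Major 3rd (3rd): F
Perfect 5th (5th): Ab
Minor 7th (7th): Cb
Minor 13th (13th): Bbb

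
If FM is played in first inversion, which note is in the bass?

A

FM in root position is F–A–C.
First inversion places the third in the bass, which is A.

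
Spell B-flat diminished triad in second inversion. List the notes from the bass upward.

Fb Bb Db

B-flat diminished triad = Bb–Db–Fb; second inversion → fifth (Fb) lowest.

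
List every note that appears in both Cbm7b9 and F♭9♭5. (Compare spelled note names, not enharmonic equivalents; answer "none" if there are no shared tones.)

Cbm7b9 = Cb, Ebb, Gb, Bbb, Dbb.
F♭9♭5 = Fb, Ab, Cbb, Ebb, Gb.
Shared: Ebb, Gb.

Ebb, Gb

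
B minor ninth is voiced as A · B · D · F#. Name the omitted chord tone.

B minor ninth = B, D, F#, A, C#. The voicing lacks the 9th (major 9th), C#.

C#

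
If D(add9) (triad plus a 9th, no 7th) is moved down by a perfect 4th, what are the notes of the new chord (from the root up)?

A – C# – E – B

A perfect 4th down from D is A, so the new chord is A added-ninth.
- root: A
- major 3rd: C#
- perfect 5th: E
- major 9th: B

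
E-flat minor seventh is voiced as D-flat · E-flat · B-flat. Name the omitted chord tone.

The full E-flat minor seventh chord is E-flat, G-flat, B-flat, D-flat.
Comparing with the voicing, the minor 3rd (3rd) — G-flat — is absent.

G-flat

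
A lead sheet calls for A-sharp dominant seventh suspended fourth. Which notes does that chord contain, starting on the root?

A# – D# – E# – G#

Root A#, quality dominant seventh suspended fourth:
root → A#
4th (perfect 4th) → D#
5th (perfect 5th) → E#
7th (minor 7th) → G#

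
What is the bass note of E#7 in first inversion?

G##

E#7 = E#–G##–B#–D#. First inversion → third in the bass = G##.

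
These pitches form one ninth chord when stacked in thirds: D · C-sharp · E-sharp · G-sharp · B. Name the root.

Stacking in thirds gives C-sharp – E-sharp – G-sharp – B – D, so C-sharp is the root — C-sharp dominant seventh flat nine.

C-sharp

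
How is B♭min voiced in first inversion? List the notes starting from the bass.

In root position, B♭min is Bb–Db–F.
First inversion puts the third (Db) in the bass.

Db  F  Bb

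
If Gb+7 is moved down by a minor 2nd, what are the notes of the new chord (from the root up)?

Transposed root: Gb → F (minor 2nd down). So we spell F augmented seventh:
- root: F
- major 3rd: A
- augmented 5th: C#
- minor 7th: Eb

F – A – C# – Eb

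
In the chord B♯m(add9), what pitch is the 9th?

Root of B♯m(add9) = B♯. The 9th is a major 9th: B♯ up a major 9th → C𝄪.

C𝄪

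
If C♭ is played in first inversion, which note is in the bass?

Eb

C♭ in root position is Cb–Eb–Gb.
First inversion places the third in the bass, which is Eb.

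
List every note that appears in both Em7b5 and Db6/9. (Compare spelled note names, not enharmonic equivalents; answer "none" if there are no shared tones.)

Em7b5: E G Bb D
Db6/9: Db F Ab Bb Eb
Common to both → Bb.

Bb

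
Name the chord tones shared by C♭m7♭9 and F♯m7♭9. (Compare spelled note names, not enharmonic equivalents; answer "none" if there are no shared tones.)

C♭m7♭9 = Cb, Ebb, Gb, Bbb, Dbb.
F♯m7♭9 = F#, A, C#, E, G.
Shared: none.

none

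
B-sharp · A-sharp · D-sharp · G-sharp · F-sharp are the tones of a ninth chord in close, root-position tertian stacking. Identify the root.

Arranged so that each adjacent pair is a third by letter name: G-sharp – B-sharp – D-sharp – F-sharp – A-sharp.
The bottom of that stack, G-sharp, is the root (this is G-sharp dominant ninth).

G-sharp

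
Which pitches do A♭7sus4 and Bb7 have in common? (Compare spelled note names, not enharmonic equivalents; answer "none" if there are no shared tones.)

A♭7sus4: Ab Db Eb Gb
Bb7: Bb D F Ab
Common to both → Ab.

Ab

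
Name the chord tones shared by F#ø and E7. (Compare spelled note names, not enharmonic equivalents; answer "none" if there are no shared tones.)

F#ø = F#, A, C, E.
E7 = E, G#, B, D.
Shared: E.

E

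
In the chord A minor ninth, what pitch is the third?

C

A minor ninth is built on A; its 3rd is a minor 3rd above the root.
A third above A uses the letter C, and the minor 3rd above A is C.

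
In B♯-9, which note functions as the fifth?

F##

B♯-9 is built on B#; its 5th is a perfect 5th above the root.
A fifth above B uses the letter F, and the perfect 5th above B# is F##.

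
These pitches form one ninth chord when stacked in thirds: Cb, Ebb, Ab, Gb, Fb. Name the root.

Fb

Arranged so that each adjacent pair is a third by letter name: Fb – Ab – Cb – Ebb – Gb.
The bottom of that stack, Fb, is the root (this is Fb dominant ninth).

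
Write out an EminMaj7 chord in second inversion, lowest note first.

EminMaj7 = E–G–B–D#; second inversion → fifth (B) lowest.

B, D#, E, G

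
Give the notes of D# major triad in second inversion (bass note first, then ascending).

D# major triad = D-sharp–F-double-sharp–A-sharp; second inversion → fifth (A-sharp) lowest.

A-sharp, D-sharp, F-double-sharp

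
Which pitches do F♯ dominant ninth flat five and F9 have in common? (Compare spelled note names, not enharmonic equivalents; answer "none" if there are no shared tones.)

C

F♯ dominant ninth flat five = F♯, A♯, C, E, G♯.
F9 = F, A, C, E♭, G.
Shared: C.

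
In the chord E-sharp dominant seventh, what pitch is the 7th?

D#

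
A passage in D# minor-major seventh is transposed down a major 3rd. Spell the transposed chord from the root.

B D F# A#

Transposed root: D# → B (major 3rd down). So we spell B minor-major seventh:
root → B
3rd (minor 3rd) → D
5th (perfect 5th) → F#
7th (major 7th) → A#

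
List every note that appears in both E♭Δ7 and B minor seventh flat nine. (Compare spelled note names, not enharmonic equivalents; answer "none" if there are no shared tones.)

E♭Δ7: E♭ G B♭ D
B minor seventh flat nine: B D F♯ A C
Common to both → D.

D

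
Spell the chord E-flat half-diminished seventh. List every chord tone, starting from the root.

E-flat – G-flat – B-double-flat – D-flat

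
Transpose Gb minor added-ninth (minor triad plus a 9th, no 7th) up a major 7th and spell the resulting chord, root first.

F Ab C G

A major 7th up from Gb is F, so the new chord is F minor added-ninth.
- root: F
- minor 3rd: Ab
- perfect 5th: C
- major 9th: G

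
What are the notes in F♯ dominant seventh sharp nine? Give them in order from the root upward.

F-sharp  A-sharp  C-sharp  E  G-double-sharp

F♯ dominant seventh sharp nine is a dominant seventh sharp nine built on F-sharp.
F-sharp — root
A-sharp — major 3rd
C-sharp — perfect 5th
E — minor 7th
G-double-sharp — augmented 9th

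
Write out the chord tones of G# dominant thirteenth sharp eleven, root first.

G#, B#, D#, F#, A#, C##, E#

G# dominant thirteenth sharp eleven: dominant thirteenth sharp eleven on G#.
Root: G#
Major 3rd (3rd): B#
Perfect 5th (5th): D#
Minor 7th (7th): F#
Major 9th (9th): A#
Augmented 11th (11th): C##
Major 13th (13th): E#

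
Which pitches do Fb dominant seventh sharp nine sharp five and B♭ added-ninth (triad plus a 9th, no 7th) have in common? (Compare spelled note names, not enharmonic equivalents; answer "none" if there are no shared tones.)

Fb dominant seventh sharp nine sharp five: F-flat A-flat C E-double-flat G
B♭ added-ninth: B-flat D F C
Common to both → C.

C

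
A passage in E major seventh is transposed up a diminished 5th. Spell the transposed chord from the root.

Transposed root: E → Bb (diminished 5th up). So we spell Bb major seventh:
Root: Bb
Major 3rd (3rd): D
Perfect 5th (5th): F
Major 7th (7th): A

Bb – D – F – A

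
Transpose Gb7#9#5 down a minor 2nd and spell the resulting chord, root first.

F, A, C♯, E♭, G♯

Transposed root: G♭ → F (minor 2nd down). So we spell F dominant seventh sharp nine sharp five:
- root: F
- major 3rd: A
- augmented 5th: C♯
- minor 7th: E♭
- augmented 9th: G♯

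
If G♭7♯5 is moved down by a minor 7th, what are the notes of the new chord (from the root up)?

Ab  C  E  Gb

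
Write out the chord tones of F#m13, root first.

F#  A  C#  E  G#  B  D#

F#m13 is a minor thirteenth built on F#.
- root: F#
- minor 3rd: A
- perfect 5th: C#
- minor 7th: E
- major 9th: G#
- perfect 11th: B
- major 13th: D#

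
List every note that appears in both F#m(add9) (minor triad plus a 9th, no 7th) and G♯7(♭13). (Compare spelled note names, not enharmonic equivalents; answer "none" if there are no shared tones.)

F♯  G♯

F#m(add9) = F♯, A, C♯, G♯.
G♯7(♭13) = G♯, B♯, D♯, F♯, E.
Shared: F♯, G♯.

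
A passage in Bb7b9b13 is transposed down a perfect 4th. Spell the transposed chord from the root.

A perfect 4th down from Bb is F, so the new chord is F dominant seventh flat nine flat thirteen.
F — root
A — major 3rd
C — perfect 5th
Eb — minor 7th
Gb — minor 9th
Db — minor 13th

F  A  C  Eb  Gb  Db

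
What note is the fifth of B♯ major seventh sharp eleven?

F-double-sharp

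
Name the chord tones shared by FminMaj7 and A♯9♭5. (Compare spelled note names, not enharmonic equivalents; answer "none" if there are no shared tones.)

FminMaj7: F A♭ C E
A♯9♭5: A♯ C𝄪 E G♯ B♯
Common to both → E.

E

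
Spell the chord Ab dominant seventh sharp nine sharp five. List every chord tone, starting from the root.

A-flat – C – E – G-flat – B

Root A-flat, quality dominant seventh sharp nine sharp five:
Root: A-flat
Major 3rd (3rd): C
Augmented 5th (5th): E
Minor 7th (7th): G-flat
Augmented 9th (9th): B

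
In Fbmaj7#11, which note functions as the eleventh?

Bb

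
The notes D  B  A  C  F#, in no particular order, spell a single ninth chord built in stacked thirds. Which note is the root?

B

Stacking in thirds gives B – D – F# – A – C, so B is the root — B minor seventh flat nine.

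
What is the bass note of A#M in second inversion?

A#M in root position is A#–C##–E#.
Second inversion places the fifth in the bass, which is E#.

E#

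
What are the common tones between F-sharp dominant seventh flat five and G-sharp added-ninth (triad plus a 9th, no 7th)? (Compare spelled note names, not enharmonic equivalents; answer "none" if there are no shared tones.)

F-sharp dominant seventh flat five: F-sharp A-sharp C E
G-sharp added-ninth: G-sharp B-sharp D-sharp A-sharp
Common to both → A-sharp.

A-sharp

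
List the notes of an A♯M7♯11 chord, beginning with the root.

A♯ – C𝄪 – E♯ – G𝄪 – D𝄪

A♯M7♯11: major seventh sharp eleven on A♯.
root → A♯
3rd (major 3rd) → C𝄪
5th (perfect 5th) → E♯
7th (major 7th) → G𝄪
11th (augmented 11th) → D𝄪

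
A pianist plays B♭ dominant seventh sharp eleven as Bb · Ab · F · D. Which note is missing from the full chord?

E

B♭ dominant seventh sharp eleven = Bb, D, F, Ab, E. The voicing lacks the 11th (augmented 11th), E.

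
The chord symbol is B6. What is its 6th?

G#

B6 is built on B; its 6th is a major 6th above the root.
A sixth above B uses the letter G, and the major 6th above B is G#.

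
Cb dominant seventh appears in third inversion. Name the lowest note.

Bbb

Cb dominant seventh in root position is Cb–Eb–Gb–Bbb.
Third inversion places the seventh in the bass, which is Bbb.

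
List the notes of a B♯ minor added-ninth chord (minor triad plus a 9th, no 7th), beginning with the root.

B-sharp, D-sharp, F-double-sharp, C-double-sharp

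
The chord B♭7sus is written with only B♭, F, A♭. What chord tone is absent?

E♭

B♭7sus = B♭, E♭, F, A♭. The voicing lacks the 4th (perfect 4th), E♭.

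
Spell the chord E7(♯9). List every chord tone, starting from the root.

Root E, quality dominant seventh sharp nine:
E — root
G# — major 3rd
B — perfect 5th
D — minor 7th
F## — augmented 9th

E  G#  B  D  F##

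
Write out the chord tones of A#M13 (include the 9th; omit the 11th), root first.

A#  C##  E#  G##  B#  F##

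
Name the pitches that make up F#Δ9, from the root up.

F#Δ9: major ninth on F#.
F# — root
A# — major 3rd
C# — perfect 5th
E# — major 7th
G# — major 9th

F# A# C# E# G#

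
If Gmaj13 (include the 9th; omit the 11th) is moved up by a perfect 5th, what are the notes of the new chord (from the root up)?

A perfect 5th up from G is D, so the new chord is D major thirteenth.
D — root
F# — major 3rd
A — perfect 5th
C# — major 7th
E — major 9th
B — major 13th

D F# A C# E B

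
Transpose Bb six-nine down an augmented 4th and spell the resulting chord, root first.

F-flat – A-flat – C-flat – D-flat – G-flat

B-flat down an augmented 4th → F-flat. New chord: F-flat six-nine.
F-flat — root
A-flat — major 3rd
C-flat — perfect 5th
D-flat — major 6th
G-flat — major 9th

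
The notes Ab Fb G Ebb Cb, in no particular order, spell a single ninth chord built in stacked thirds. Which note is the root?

Fb

Arranged so that each adjacent pair is a third by letter name: Fb – Ab – Cb – Ebb – G.
The bottom of that stack, Fb, is the root (this is Fb dominant seventh sharp nine).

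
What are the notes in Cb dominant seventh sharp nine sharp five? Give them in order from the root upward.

Cb dominant seventh sharp nine sharp five: dominant seventh sharp nine sharp five on Cb.
- root: Cb
- major 3rd: Eb
- augmented 5th: G
- minor 7th: Bbb
- augmented 9th: D

Cb  Eb  G  Bbb  D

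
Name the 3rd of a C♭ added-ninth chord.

E-flat

Root of C♭ added-ninth = C-flat. The 3rd is a major 3rd: C-flat up a major 3rd → E-flat.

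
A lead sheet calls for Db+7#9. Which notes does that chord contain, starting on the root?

Db+7#9: dominant seventh sharp nine sharp five on D♭.
Root: D♭
Major 3rd (3rd): F
Augmented 5th (5th): A
Minor 7th (7th): C♭
Augmented 9th (9th): E

D♭, F, A, C♭, E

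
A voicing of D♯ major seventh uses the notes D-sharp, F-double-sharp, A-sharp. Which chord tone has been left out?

C-double-sharp

D♯ major seventh = D-sharp, F-double-sharp, A-sharp, C-double-sharp. The voicing lacks the 7th (major 7th), C-double-sharp.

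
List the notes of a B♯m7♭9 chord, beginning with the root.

B♯m7♭9 is a minor seventh flat nine built on B#.
- root: B#
- minor 3rd: D#
- perfect 5th: F##
- minor 7th: A#
- minor 9th: C#

B# – D# – F## – A# – C#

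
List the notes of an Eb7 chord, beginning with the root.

Eb G Bb Db

Root Eb, quality dominant seventh:
Root: Eb
Major 3rd (3rd): G
Perfect 5th (5th): Bb
Minor 7th (7th): Db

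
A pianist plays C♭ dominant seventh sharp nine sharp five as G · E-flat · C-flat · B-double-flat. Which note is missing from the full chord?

D

C♭ dominant seventh sharp nine sharp five = C-flat, E-flat, G, B-double-flat, D. The voicing lacks the 9th (augmented 9th), D.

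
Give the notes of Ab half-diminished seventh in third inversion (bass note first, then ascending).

G-flat A-flat C-flat E-double-flat

In root position, Ab half-diminished seventh is A-flat–C-flat–E-double-flat–G-flat.
Third inversion puts the seventh (G-flat) in the bass.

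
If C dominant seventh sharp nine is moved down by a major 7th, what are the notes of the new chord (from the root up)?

C down a major 7th → D♭. New chord: D♭ dominant seventh sharp nine.
root → D♭
3rd (major 3rd) → F
5th (perfect 5th) → A♭
7th (minor 7th) → C♭
9th (augmented 9th) → E

D♭ – F – A♭ – C♭ – E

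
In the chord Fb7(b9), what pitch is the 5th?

Fb7(b9) is built on F♭; its 5th is a perfect 5th above the root.
A fifth above F uses the letter C, and the perfect 5th above F♭ is C♭.

C♭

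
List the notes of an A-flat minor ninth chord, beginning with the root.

A-flat C-flat E-flat G-flat B-flat

A-flat minor ninth is a minor ninth built on A-flat.
Root: A-flat
Minor 3rd (3rd): C-flat
Perfect 5th (5th): E-flat
Minor 7th (7th): G-flat
Major 9th (9th): B-flat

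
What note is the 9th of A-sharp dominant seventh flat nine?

B

Root of A-sharp dominant seventh flat nine = A♯. The 9th is a minor 9th: A♯ up a minor 9th → B.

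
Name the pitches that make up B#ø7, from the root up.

B#ø7 is a half-diminished seventh built on B#.
B# — root
D# — minor 3rd
F# — diminished 5th
A# — minor 7th

B#, D#, F#, A#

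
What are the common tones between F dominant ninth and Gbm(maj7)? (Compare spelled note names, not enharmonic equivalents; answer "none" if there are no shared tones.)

F

F dominant ninth: F A C Eb G
Gbm(maj7): Gb Bbb Db F
Common to both → F.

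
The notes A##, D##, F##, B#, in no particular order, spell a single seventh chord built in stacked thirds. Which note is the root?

B#

Arranged so that each adjacent pair is a third by letter name: B# – D## – F## – A##.
The bottom of that stack, B#, is the root (this is B# major seventh).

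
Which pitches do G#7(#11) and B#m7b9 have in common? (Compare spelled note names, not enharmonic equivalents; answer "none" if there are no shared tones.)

B#  D#

G#7(#11): G# B# D# F# C##
B#m7b9: B# D# F## A# C#
Common to both → B#, D#.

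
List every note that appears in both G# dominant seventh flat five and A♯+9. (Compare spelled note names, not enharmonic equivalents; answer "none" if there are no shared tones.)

G# dominant seventh flat five: G# B# D F#
A♯+9: A# C## E## G# B#
Common to both → G#, B#.

G#, B#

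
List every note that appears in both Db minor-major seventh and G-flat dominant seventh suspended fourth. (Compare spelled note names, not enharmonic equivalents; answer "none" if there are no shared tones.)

Db minor-major seventh = D-flat, F-flat, A-flat, C.
G-flat dominant seventh suspended fourth = G-flat, C-flat, D-flat, F-flat.
Shared: D-flat, F-flat.

D-flat, F-flat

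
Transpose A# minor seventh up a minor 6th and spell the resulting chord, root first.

Transposed root: A-sharp → F-sharp (minor 6th up). So we spell F-sharp minor seventh:
Root: F-sharp
Minor 3rd (3rd): A
Perfect 5th (5th): C-sharp
Minor 7th (7th): E

F-sharp A C-sharp E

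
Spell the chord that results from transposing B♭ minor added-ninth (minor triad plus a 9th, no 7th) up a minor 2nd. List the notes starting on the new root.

A minor 2nd up from Bb is Cb, so the new chord is Cb minor added-ninth.
root → Cb
3rd (minor 3rd) → Ebb
5th (perfect 5th) → Gb
9th (major 9th) → Db

Cb Ebb Gb Db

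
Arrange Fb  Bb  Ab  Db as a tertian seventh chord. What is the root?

Stacking in thirds gives Bb – Db – Fb – Ab, so Bb is the root — Bb half-diminished seventh.

Bb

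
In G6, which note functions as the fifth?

D

G6 is built on G; its 5th is a perfect 5th above the root.
A fifth above G uses the letter D, and the perfect 5th above G is D.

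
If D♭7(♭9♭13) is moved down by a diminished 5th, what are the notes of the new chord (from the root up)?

Transposed root: Db → G (diminished 5th down). So we spell G dominant seventh flat nine flat thirteen:
Root: G
Major 3rd (3rd): B
Perfect 5th (5th): D
Minor 7th (7th): F
Minor 9th (9th): Ab
Minor 13th (13th): Eb

G  B  D  F  Ab  Eb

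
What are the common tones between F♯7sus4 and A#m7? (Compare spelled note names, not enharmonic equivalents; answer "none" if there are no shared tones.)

F♯7sus4 = F#, B, C#, E.
A#m7 = A#, C#, E#, G#.
Shared: C#.

C#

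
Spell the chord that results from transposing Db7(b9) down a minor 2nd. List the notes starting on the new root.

C, E, G, Bb, Db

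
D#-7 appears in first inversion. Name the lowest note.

D#-7 = D#–F#–A#–C#. First inversion → third in the bass = F#.

F#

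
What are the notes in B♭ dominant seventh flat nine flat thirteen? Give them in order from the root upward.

B♭ dominant seventh flat nine flat thirteen is a dominant seventh flat nine flat thirteen built on Bb.
- root: Bb
- major 3rd: D
- perfect 5th: F
- minor 7th: Ab
- minor 9th: Cb
- minor 13th: Gb

Bb, D, F, Ab, Cb, Gb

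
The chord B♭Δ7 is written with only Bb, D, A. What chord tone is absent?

F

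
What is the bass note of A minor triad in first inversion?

A minor triad = A–C–E. First inversion → third in the bass = C.

C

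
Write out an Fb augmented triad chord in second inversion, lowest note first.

In root position, Fb augmented triad is F-flat–A-flat–C.
Second inversion puts the fifth (C) in the bass.

C, F-flat, A-flat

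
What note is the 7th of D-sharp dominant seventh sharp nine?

C#

D-sharp dominant seventh sharp nine is built on D#; its 7th is a minor 7th above the root.
A seventh above D uses the letter C, and the minor 7th above D# is C#.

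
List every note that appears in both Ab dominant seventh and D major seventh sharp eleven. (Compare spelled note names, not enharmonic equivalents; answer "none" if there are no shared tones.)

none

Ab dominant seventh = A-flat, C, E-flat, G-flat.
D major seventh sharp eleven = D, F-sharp, A, C-sharp, G-sharp.
Shared: none.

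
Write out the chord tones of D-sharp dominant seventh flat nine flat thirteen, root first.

D-sharp, F-double-sharp, A-sharp, C-sharp, E, B

D-sharp dominant seventh flat nine flat thirteen: dominant seventh flat nine flat thirteen on D-sharp.
Root: D-sharp
Major 3rd (3rd): F-double-sharp
Perfect 5th (5th): A-sharp
Minor 7th (7th): C-sharp
Minor 9th (9th): E
Minor 13th (13th): B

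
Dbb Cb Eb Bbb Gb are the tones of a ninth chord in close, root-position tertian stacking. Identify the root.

Arranged so that each adjacent pair is a third by letter name: Cb – Eb – Gb – Bbb – Dbb.
The bottom of that stack, Cb, is the root (this is Cb dominant seventh flat nine).

Cb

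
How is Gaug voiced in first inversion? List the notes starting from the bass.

B – D♯ – G

Gaug = G–B–D♯; first inversion → third (B) lowest.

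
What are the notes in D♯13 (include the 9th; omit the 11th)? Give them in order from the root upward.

D#, F##, A#, C#, E#, B#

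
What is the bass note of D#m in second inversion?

A#

D#m in root position is D#–F#–A#.
Second inversion places the fifth in the bass, which is A#.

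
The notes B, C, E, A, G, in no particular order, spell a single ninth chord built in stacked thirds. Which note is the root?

A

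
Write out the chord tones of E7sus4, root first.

E – A – B – D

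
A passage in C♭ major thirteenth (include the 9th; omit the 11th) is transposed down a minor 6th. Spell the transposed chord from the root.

A minor 6th down from Cb is Eb, so the new chord is Eb major thirteenth.
root → Eb
3rd (major 3rd) → G
5th (perfect 5th) → Bb
7th (major 7th) → D
9th (major 9th) → F
13th (major 13th) → C

Eb – G – Bb – D – F – C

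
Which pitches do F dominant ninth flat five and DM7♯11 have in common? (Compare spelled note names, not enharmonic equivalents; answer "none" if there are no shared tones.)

A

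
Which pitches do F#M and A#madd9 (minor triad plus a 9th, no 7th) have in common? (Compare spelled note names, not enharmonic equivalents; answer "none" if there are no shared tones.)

A#  C#

F#M = F#, A#, C#.
A#madd9 = A#, C#, E#, B#.
Shared: A#, C#.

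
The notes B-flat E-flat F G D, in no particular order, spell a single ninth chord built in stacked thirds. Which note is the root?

E-flat

Arranged so that each adjacent pair is a third by letter name: E-flat – G – B-flat – D – F.
The bottom of that stack, E-flat, is the root (this is E-flat major ninth).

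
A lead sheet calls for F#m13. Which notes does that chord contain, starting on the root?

Root F♯, quality minor thirteenth:
F♯ — root
A — minor 3rd
C♯ — perfect 5th
E — minor 7th
G♯ — major 9th
B — perfect 11th
D♯ — major 13th

F♯, A, C♯, E, G♯, B, D♯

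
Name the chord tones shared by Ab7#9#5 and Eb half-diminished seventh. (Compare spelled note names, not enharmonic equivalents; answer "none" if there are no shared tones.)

Gb

Ab7#9#5 = Ab, C, E, Gb, B.
Eb half-diminished seventh = Eb, Gb, Bbb, Db.
Shared: Gb.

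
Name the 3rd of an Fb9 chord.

Ab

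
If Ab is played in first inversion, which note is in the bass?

C

Ab = A♭–C–E♭. First inversion → third in the bass = C.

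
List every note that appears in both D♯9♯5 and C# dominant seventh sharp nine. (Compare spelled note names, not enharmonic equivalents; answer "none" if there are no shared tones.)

D♯9♯5 = D♯, F𝄪, A𝄪, C♯, E♯.
C# dominant seventh sharp nine = C♯, E♯, G♯, B, D𝄪.
Shared: C♯, E♯.

C♯  E♯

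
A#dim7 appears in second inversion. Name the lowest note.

E

A#dim7 in root position is A#–C#–E–G.
Second inversion places the fifth in the bass, which is E.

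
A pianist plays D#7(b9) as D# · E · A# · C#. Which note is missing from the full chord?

D#7(b9) = D#, F##, A#, C#, E. The voicing lacks the 3rd (major 3rd), F##.

F##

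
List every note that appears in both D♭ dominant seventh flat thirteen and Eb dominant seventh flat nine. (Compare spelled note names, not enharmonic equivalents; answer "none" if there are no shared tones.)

D-flat

D♭ dominant seventh flat thirteen = D-flat, F, A-flat, C-flat, B-double-flat.
Eb dominant seventh flat nine = E-flat, G, B-flat, D-flat, F-flat.
Shared: D-flat.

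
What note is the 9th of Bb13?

C

Root of Bb13 = Bb. The 9th is a major 9th: Bb up a major 9th → C.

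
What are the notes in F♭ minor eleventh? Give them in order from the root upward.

Root F-flat, quality minor eleventh:
root → F-flat
3rd (minor 3rd) → A-double-flat
5th (perfect 5th) → C-flat
7th (minor 7th) → E-double-flat
9th (major 9th) → G-flat
11th (perfect 11th) → B-double-flat

F-flat – A-double-flat – C-flat – E-double-flat – G-flat – B-double-flat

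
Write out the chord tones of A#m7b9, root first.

Root A♯, quality minor seventh flat nine:
- root: A♯
- minor 3rd: C♯
- perfect 5th: E♯
- minor 7th: G♯
- minor 9th: B

A♯ C♯ E♯ G♯ B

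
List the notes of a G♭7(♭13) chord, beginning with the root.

G♭7(♭13) is a dominant seventh flat thirteen built on G♭.
G♭ — root
B♭ — major 3rd
D♭ — perfect 5th
F♭ — minor 7th
E𝄫 — minor 13th

G♭, B♭, D♭, F♭, E𝄫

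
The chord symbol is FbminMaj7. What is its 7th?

Eb

FbminMaj7 is built on Fb; its 7th is a major 7th above the root.
A seventh above F uses the letter E, and the major 7th above Fb is Eb.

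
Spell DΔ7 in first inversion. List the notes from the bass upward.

In root position, DΔ7 is D–F#–A–C#.
First inversion puts the third (F#) in the bass.

F#, A, C#, D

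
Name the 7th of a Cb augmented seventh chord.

Bbb

Root of Cb augmented seventh = Cb. The 7th is a minor 7th: Cb up a minor 7th → Bbb.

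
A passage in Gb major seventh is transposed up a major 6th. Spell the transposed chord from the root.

A major 6th up from G-flat is E-flat, so the new chord is E-flat major seventh.
Root: E-flat
Major 3rd (3rd): G
Perfect 5th (5th): B-flat
Major 7th (7th): D

E-flat G B-flat D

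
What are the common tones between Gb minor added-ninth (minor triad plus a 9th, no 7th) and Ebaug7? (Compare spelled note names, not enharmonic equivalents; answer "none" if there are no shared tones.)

Db

Gb minor added-ninth = Gb, Bbb, Db, Ab.
Ebaug7 = Eb, G, B, Db.
Shared: Db.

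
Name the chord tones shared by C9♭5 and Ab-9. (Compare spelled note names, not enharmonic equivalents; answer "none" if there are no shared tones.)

Gb – Bb

C9♭5 = C, E, Gb, Bb, D.
Ab-9 = Ab, Cb, Eb, Gb, Bb.
Shared: Gb, Bb.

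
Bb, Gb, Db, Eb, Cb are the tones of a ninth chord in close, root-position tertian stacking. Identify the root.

Arranged so that each adjacent pair is a third by letter name: Cb – Eb – Gb – Bb – Db.
The bottom of that stack, Cb, is the root (this is Cb major ninth).

Cb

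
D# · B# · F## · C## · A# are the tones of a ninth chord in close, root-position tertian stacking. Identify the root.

B#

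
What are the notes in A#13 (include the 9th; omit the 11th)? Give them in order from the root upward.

A#13 is a dominant thirteenth built on A#.
root → A#
3rd (major 3rd) → C##
5th (perfect 5th) → E#
7th (minor 7th) → G#
9th (major 9th) → B#
13th (major 13th) → F##

A#, C##, E#, G#, B#, F##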